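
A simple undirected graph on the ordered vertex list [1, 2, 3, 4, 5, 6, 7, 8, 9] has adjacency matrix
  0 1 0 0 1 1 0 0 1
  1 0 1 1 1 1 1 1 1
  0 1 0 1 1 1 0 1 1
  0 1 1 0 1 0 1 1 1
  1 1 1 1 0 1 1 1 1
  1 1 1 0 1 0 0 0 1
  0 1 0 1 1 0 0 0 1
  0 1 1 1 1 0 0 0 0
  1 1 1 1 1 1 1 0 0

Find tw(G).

4

A width-4 tree decomposition is:
Bags: B1 = {2, 3, 4, 5, 9}  B2 = {2, 3, 4, 5, 8}  B3 = {2, 4, 5, 7, 9}  B4 = {2, 3, 5, 6, 9}  B5 = {1, 2, 5, 6, 9}
Tree: B1–B2, B1–B3, B1–B4, B4–B5
The largest bag has 5 vertices, giving width 4; this decomposition certifies tw(G) ≤ 4. Conversely, {2, 3, 4, 5, 8} is a clique of size 5, and the vertices of any clique must share a bag in every tree decomposition; so some bag has ≥ 5 vertices and tw(G) ≥ 4. Therefore the treewidth is 4.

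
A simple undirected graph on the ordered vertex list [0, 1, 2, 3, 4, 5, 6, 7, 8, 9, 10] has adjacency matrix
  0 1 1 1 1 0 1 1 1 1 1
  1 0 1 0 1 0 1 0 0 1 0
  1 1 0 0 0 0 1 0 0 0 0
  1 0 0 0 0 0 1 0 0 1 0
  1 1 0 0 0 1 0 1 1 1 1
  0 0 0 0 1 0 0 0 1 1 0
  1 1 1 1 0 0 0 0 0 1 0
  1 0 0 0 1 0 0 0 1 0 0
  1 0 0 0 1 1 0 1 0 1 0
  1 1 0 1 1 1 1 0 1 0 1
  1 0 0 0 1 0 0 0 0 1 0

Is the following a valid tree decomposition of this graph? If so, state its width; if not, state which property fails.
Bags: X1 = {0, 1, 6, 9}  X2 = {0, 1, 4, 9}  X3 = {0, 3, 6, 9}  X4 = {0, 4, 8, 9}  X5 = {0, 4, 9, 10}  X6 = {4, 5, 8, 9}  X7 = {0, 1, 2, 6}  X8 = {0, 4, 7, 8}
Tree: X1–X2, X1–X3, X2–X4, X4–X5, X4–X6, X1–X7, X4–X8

Vertex coverage: the bags together contain {0, 1, 2, 3, 4, 5, 6, 7, 8, 9, 10}, the full vertex set. Edge coverage: each edge of G has both endpoints in at least one bag. Running intersection: for every vertex, the bags containing it form a connected subtree. All three properties hold, so this is a valid tree decomposition of width max|bag| − 1 = 3, and hence tw(G) ≤ 3.

Yes; width 3.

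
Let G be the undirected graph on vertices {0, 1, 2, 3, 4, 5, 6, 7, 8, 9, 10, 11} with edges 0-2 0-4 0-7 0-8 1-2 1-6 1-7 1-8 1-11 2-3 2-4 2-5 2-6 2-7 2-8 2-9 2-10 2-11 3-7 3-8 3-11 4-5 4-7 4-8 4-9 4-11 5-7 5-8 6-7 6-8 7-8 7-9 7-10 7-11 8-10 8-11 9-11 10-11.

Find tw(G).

4

A width-4 tree decomposition is:
Bags: B1 = {2, 4, 7, 8, 11}  B2 = {2, 4, 7, 9, 11}  B3 = {2, 7, 8, 10, 11}  B4 = {2, 3, 7, 8, 11}  B5 = {0, 2, 4, 7, 8}  B6 = {2, 4, 5, 7, 8}  B7 = {1, 2, 7, 8, 11}  B8 = {1, 2, 6, 7, 8}
Tree: B1–B2, B1–B3, B3–B4, B1–B5, B1–B6, B4–B7, B7–B8
The largest bag has 5 vertices, giving width 4; this decomposition certifies tw(G) ≤ 4. For the lower bound, the 5 vertices {0, 2, 4, 7, 8} are pairwise adjacent, and any tree decomposition puts a clique entirely inside one bag — forcing width ≥ 4. Combining the bounds, tw(G) = 4.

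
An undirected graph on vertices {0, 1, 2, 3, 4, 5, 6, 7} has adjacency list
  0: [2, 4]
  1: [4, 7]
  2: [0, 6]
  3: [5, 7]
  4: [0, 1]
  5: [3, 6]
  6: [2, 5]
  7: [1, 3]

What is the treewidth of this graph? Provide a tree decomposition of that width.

The largest bag has 3 vertices, giving width 2; this decomposition certifies tw(G) ≤ 2. For the lower bound, G contains the cycle 2–6–5–3–7–1–4–0–2, so G is not a forest; only forests have treewidth ≤ 1, hence tw(G) ≥ 2. Combining the bounds, tw(G) = 2.

Treewidth 2.
One optimal decomposition is:
Bags: B1 = {2, 5, 6}  B2 = {2, 3, 5}  B3 = {2, 3, 7}  B4 = {1, 2, 7}  B5 = {1, 2, 4}  B6 = {0, 2, 4}
Tree: B1–B2, B2–B3, B3–B4, B4–B5, B5–B6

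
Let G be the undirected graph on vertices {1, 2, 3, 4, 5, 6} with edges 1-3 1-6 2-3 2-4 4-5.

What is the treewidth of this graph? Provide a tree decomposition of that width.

Treewidth 1.
One such decomposition:
Bags: B1 = {1, 6}  B2 = {1, 3}  B3 = {2, 3}  B4 = {2, 4}  B5 = {4, 5}
Tree: B1–B2, B2–B3, B3–B4, B4–B5

Each bag holds 2 vertices, so the decomposition has width 1, which upper-bounds the treewidth. Since G has at least one edge (e.g. 6–1), it is not an edgeless graph, so tw(G) ≥ 1. Hence tw(G) = 1 exactly.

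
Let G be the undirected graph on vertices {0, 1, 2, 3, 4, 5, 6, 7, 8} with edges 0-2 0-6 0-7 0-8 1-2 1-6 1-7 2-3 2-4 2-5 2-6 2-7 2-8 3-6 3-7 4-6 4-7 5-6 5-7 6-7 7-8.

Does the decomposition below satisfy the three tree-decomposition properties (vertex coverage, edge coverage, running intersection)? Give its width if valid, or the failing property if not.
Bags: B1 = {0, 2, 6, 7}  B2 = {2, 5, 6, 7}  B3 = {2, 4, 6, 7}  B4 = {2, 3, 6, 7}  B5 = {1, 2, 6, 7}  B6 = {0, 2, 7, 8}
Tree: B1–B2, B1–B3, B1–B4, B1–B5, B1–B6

Vertex coverage: the bags together contain {0, 1, 2, 3, 4, 5, 6, 7, 8}, the full vertex set. Edge coverage: each edge of G has both endpoints in at least one bag. Running intersection: for every vertex, the bags containing it form a connected subtree. All three properties hold, so this is a valid tree decomposition of width max|bag| − 1 = 3, and hence tw(G) ≤ 3.

Yes; width 3.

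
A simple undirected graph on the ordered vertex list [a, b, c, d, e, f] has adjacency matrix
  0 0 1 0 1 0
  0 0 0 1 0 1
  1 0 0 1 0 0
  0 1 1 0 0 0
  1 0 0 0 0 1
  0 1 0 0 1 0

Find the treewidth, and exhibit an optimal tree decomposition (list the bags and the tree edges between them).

Treewidth 2.
One such decomposition:
Bags: B1 = {a, c, d}  B2 = {a, b, d}  B3 = {a, b, f}  B4 = {a, e, f}
Tree: B1–B2, B2–B3, B3–B4

The largest bag has 3 vertices, giving width 2; this decomposition certifies tw(G) ≤ 2. For the lower bound, G contains the cycle a–c–d–b–f–e–a, so G is not a forest; only forests have treewidth ≤ 1, hence tw(G) ≥ 2. The upper and lower bounds meet at 2, so that is the treewidth.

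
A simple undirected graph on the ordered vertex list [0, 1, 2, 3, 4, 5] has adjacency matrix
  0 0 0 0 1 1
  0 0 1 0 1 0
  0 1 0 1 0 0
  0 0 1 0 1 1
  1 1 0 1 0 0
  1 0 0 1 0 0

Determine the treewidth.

A width-2 tree decomposition is:
Bags: B1 = {0, 3, 5}  B2 = {0, 3, 4}  B3 = {2, 3, 4}  B4 = {1, 2, 4}
Tree: B1–B2, B2–B3, B3–B4
Each bag holds 3 vertices, so the decomposition has width 2, which upper-bounds the treewidth. For the lower bound, G contains the cycle 5–0–4–3–5, so G is not a forest; only forests have treewidth ≤ 1, hence tw(G) ≥ 2. Therefore the treewidth is 2.

2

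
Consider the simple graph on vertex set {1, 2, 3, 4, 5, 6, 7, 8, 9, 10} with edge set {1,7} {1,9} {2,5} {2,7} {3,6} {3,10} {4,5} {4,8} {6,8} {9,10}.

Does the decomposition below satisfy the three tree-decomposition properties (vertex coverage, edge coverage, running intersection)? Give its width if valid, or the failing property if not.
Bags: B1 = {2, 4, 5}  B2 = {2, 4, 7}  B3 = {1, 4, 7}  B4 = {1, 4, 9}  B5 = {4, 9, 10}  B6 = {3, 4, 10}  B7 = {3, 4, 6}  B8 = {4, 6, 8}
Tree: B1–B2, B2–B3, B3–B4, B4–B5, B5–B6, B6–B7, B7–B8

Yes; width 2.

Vertex coverage: the bags together contain {1, 2, 3, 4, 5, 6, 7, 8, 9, 10}, the full vertex set. Edge coverage: each edge of G has both endpoints in at least one bag. Running intersection: for every vertex, the bags containing it form a connected subtree. All three properties hold, so this is a valid tree decomposition of width max|bag| − 1 = 2, and hence tw(G) ≤ 2.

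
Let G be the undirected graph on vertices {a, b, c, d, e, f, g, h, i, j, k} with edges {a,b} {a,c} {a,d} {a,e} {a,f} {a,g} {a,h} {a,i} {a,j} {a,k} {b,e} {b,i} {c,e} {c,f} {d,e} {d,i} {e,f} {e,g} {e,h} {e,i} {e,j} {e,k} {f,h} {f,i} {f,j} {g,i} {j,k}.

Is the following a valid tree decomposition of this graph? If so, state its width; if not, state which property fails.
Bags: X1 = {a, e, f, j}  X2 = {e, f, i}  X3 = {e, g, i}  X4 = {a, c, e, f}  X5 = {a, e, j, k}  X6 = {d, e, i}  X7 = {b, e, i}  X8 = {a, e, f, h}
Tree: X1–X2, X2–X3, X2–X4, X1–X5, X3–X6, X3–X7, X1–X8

A tree decomposition must satisfy three properties: every vertex lies in some bag; for every edge, both endpoints lie together in some bag; and for every vertex, the bags containing it form a connected subtree. Here edge (a,i) lies in no bag, so the decomposition is invalid.

No — edge (a,i) lies in no bag.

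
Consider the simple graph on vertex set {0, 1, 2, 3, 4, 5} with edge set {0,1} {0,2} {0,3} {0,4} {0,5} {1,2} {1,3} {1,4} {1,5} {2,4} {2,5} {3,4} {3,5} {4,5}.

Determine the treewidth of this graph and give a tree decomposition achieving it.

Every bag has size at most 5, so the width is 5 − 1 = 4 and tw(G) ≤ 4. Conversely, {0, 1, 2, 4, 5} is a clique of size 5, and the vertices of any clique must share a bag in every tree decomposition; so some bag has ≥ 5 vertices and tw(G) ≥ 4. Therefore the treewidth is 4.

Treewidth 4.
One such decomposition:
Bags: B1 = {0, 1, 2, 4, 5}  B2 = {0, 1, 3, 4, 5}
Tree: B1–B2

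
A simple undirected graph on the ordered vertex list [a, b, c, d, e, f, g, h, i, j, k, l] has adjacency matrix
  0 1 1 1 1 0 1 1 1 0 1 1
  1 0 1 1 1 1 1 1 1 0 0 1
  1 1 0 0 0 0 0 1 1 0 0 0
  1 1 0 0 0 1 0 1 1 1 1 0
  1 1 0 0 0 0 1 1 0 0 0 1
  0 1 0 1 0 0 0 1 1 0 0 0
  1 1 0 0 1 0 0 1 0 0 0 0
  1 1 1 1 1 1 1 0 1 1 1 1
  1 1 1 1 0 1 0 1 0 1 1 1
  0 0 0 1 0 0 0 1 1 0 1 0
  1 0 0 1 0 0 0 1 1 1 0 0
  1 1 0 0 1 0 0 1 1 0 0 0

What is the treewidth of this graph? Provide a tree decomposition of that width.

Treewidth 4.
One such decomposition:
Bags: B1 = {a, b, h, i, l}  B2 = {a, b, c, h, i}  B3 = {a, b, e, h, l}  B4 = {a, b, d, h, i}  B5 = {a, d, h, i, k}  B6 = {a, b, e, g, h}  B7 = {d, h, i, j, k}  B8 = {b, d, f, h, i}
Tree: B1–B2, B1–B3, B1–B4, B4–B5, B3–B6, B5–B7, B4–B8

Every bag has size at most 5, so the width is 5 − 1 = 4 and tw(G) ≤ 4. Conversely, {d, h, i, j, k} is a clique of size 5, and the vertices of any clique must share a bag in every tree decomposition; so some bag has ≥ 5 vertices and tw(G) ≥ 4. Combining the bounds, tw(G) = 4.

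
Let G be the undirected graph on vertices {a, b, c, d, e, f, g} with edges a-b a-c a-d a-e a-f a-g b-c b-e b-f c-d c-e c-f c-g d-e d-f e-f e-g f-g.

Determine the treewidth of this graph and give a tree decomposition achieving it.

Treewidth 4.
One optimal decomposition is:
Bags: B1 = {a, c, d, e, f}  B2 = {a, b, c, e, f}  B3 = {a, c, e, f, g}
Tree: B1–B2, B2–B3

Each bag holds 5 vertices, so the decomposition has width 4, which upper-bounds the treewidth. For the lower bound, the 5 vertices {a, c, d, e, f} are pairwise adjacent, and any tree decomposition puts a clique entirely inside one bag — forcing width ≥ 4. Hence tw(G) = 4 exactly.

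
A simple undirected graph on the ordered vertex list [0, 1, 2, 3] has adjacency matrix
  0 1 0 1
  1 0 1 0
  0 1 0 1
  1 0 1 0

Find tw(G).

2

A width-2 tree decomposition is:
Bags: B1 = {0, 1, 2}  B2 = {0, 2, 3}
Tree: B1–B2
Each bag holds 3 vertices, so the decomposition has width 2, which upper-bounds the treewidth. Since 2–1–0–3–2 is a cycle in G, G is not acyclic. Forests are exactly the graphs of treewidth ≤ 1, so tw(G) ≥ 2. Hence tw(G) = 2 exactly.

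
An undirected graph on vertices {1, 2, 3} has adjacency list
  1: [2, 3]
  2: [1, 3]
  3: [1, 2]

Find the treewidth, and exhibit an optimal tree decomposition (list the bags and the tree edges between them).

With just one bag of size 3, the width is 3 − 1 = 2, so tw(G) ≤ 2. On the other hand G contains the 3-clique {1, 2, 3}. A clique must lie in a single bag of any decomposition, so no decomposition can have width below 2. Hence tw(G) = 2 exactly.

Treewidth 2.
Bags: B1 = {1, 2, 3}
Tree: (single bag)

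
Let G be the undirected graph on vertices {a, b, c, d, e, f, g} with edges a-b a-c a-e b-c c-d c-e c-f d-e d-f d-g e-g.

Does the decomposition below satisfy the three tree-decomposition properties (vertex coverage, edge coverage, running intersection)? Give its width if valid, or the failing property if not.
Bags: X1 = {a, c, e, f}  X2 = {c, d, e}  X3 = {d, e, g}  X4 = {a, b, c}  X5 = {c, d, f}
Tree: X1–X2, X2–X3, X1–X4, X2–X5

A tree decomposition must satisfy three properties: every vertex lies in some bag; for every edge, both endpoints lie together in some bag; and for every vertex, the bags containing it form a connected subtree. Here bags containing vertex f are not connected in the tree, so the decomposition is invalid.

No — bags containing vertex f are not connected in the tree.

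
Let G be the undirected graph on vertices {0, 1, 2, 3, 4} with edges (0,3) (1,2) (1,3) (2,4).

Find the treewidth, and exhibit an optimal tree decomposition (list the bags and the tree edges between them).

Each bag holds 2 vertices, so the decomposition has width 1, which upper-bounds the treewidth. Any graph with an edge has treewidth ≥ 1, and G has the edge 4–2. Hence tw(G) = 1 exactly.

Treewidth 1.
Bags: B1 = {2, 4}  B2 = {1, 2}  B3 = {1, 3}  B4 = {0, 3}
Tree: B1–B2, B2–B3, B3–B4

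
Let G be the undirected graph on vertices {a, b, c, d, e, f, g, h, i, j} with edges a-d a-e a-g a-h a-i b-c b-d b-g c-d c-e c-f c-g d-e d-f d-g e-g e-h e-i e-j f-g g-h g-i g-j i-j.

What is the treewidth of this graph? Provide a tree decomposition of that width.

The largest bag has 4 vertices, giving width 3; this decomposition certifies tw(G) ≤ 3. On the other hand G contains the 4-clique {e, g, i, j}. A clique must lie in a single bag of any decomposition, so no decomposition can have width below 3. Combining the bounds, tw(G) = 3.

Treewidth 3.
Bags: B1 = {c, d, f, g}  B2 = {b, c, d, g}  B3 = {c, d, e, g}  B4 = {a, d, e, g}  B5 = {a, e, g, h}  B6 = {a, e, g, i}  B7 = {e, g, i, j}
Tree: B1–B2, B1–B3, B3–B4, B4–B5, B5–B6, B6–B7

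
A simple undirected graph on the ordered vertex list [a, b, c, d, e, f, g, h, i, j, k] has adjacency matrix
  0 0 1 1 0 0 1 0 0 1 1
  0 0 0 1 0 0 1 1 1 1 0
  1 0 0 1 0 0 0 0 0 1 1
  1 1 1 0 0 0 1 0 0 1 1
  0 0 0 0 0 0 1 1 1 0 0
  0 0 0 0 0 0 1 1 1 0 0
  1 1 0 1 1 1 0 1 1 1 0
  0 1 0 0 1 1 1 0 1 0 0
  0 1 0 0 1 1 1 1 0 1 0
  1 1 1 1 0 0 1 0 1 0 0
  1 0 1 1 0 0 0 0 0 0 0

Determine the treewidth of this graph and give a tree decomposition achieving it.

Each bag holds 4 vertices, so the decomposition has width 3, which upper-bounds the treewidth. Conversely, {a, d, g, j} is a clique of size 4, and the vertices of any clique must share a bag in every tree decomposition; so some bag has ≥ 4 vertices and tw(G) ≥ 3. Therefore the treewidth is 3.

Treewidth 3.
One such decomposition:
Bags: B1 = {b, d, g, j}  B2 = {b, g, i, j}  B3 = {b, g, h, i}  B4 = {f, g, h, i}  B5 = {a, d, g, j}  B6 = {e, g, h, i}  B7 = {a, c, d, j}  B8 = {a, c, d, k}
Tree: B1–B2, B2–B3, B3–B4, B1–B5, B4–B6, B5–B7, B7–B8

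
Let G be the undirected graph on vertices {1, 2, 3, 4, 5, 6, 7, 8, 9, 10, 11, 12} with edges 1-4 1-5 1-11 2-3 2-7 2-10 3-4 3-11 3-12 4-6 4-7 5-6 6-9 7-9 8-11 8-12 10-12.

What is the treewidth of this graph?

A width-3 tree decomposition is:
Bags: B1 = {1, 5, 6, 9}  B2 = {1, 4, 6, 9}  B3 = {1, 4, 7, 9}  B4 = {1, 4, 7, 11}  B5 = {3, 4, 7, 11}  B6 = {2, 3, 7, 11}  B7 = {2, 3, 8, 11}  B8 = {2, 3, 8, 12}  B9 = {2, 8, 10, 12}
Tree: B1–B2, B2–B3, B3–B4, B4–B5, B5–B6, B6–B7, B7–B8, B8–B9
The largest bag has 4 vertices, giving width 3; this decomposition certifies tw(G) ≤ 3. For the lower bound: the 4 vertex sets {5,6,9}, {1}, {4}, {2,3,7,11} are disjoint, each induces a connected subgraph, and every pair is joined by at least one edge of G. Contracting each set to a single vertex therefore yields K_{4} as a minor, and since treewidth is minor-monotone, tw(G) ≥ tw(K_{4}) = 3. Therefore the treewidth is 3.

3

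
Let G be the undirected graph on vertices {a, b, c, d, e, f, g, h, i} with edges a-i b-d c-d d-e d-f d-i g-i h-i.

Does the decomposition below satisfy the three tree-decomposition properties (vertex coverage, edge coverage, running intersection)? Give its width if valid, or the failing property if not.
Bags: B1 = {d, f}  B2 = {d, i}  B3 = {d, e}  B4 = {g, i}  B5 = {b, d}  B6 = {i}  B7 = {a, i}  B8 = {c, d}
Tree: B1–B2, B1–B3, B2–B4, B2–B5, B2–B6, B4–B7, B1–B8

No — vertex h appears in no bag.

A tree decomposition must satisfy three properties: every vertex lies in some bag; for every edge, both endpoints lie together in some bag; and for every vertex, the bags containing it form a connected subtree. Here vertex h appears in no bag, so the decomposition is invalid.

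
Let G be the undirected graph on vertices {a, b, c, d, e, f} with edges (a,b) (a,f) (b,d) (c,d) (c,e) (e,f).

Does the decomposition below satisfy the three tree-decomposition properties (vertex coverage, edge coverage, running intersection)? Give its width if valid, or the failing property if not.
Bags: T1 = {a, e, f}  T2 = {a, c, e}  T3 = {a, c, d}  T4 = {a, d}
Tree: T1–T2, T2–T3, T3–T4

No — vertex b appears in no bag.

A tree decomposition must satisfy three properties: every vertex lies in some bag; for every edge, both endpoints lie together in some bag; and for every vertex, the bags containing it form a connected subtree. Here vertex b appears in no bag, so the decomposition is invalid.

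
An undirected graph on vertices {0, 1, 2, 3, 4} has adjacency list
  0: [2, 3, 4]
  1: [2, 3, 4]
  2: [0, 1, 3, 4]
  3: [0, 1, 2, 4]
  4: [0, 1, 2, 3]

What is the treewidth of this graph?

3

A width-3 tree decomposition is:
Bags: B1 = {0, 2, 3, 4}  B2 = {1, 2, 3, 4}
Tree: B1–B2
Each bag holds 4 vertices, so the decomposition has width 3, which upper-bounds the treewidth. Conversely, {0, 2, 3, 4} is a clique of size 4, and the vertices of any clique must share a bag in every tree decomposition; so some bag has ≥ 4 vertices and tw(G) ≥ 3. Hence tw(G) = 3 exactly.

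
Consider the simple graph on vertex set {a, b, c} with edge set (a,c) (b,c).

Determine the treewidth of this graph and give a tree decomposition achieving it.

Every bag has size at most 2, so the width is 2 − 1 = 1 and tw(G) ≤ 1. G has an edge, so its treewidth is at least 1. Combining the bounds, tw(G) = 1.

Treewidth 1.
One optimal decomposition is:
Bags: B1 = {b, c}  B2 = {a, c}
Tree: B1–B2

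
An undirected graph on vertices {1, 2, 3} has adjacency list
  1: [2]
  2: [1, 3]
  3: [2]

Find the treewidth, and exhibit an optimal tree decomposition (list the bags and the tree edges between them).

Every bag has size at most 2, so the width is 2 − 1 = 1 and tw(G) ≤ 1. G has an edge, so its treewidth is at least 1. Hence tw(G) = 1 exactly.

Treewidth 1.
Bags: B1 = {2, 3}  B2 = {1, 2}
Tree: B1–B2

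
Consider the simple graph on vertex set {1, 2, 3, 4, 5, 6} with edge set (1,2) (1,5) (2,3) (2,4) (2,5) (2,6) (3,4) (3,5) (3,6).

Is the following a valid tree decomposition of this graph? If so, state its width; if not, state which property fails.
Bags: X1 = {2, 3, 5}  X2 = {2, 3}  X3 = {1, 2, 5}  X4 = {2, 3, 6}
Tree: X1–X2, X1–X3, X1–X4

No — vertex 4 appears in no bag.

A tree decomposition must satisfy three properties: every vertex lies in some bag; for every edge, both endpoints lie together in some bag; and for every vertex, the bags containing it form a connected subtree. Here vertex 4 appears in no bag, so the decomposition is invalid.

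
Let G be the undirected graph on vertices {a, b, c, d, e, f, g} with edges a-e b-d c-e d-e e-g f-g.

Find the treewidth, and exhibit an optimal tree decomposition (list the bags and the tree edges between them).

Every bag has size at most 2, so the width is 2 − 1 = 1 and tw(G) ≤ 1. Any graph with an edge has treewidth ≥ 1, and G has the edge e–g. Combining the bounds, tw(G) = 1.

Treewidth 1.
One optimal decomposition is:
Bags: B1 = {e, g}  B2 = {d, e}  B3 = {a, e}  B4 = {f, g}  B5 = {b, d}  B6 = {c, e}
Tree: B1–B2, B2–B3, B1–B4, B2–B5, B1–B6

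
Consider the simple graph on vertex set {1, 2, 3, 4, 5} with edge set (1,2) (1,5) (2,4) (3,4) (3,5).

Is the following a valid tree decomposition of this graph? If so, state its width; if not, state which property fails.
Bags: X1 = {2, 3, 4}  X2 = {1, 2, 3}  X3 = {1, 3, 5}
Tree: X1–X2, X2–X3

Vertex coverage: the bags together contain {1, 2, 3, 4, 5}, the full vertex set. Edge coverage: each edge of G has both endpoints in at least one bag. Running intersection: for every vertex, the bags containing it form a connected subtree. All three properties hold, so this is a valid tree decomposition of width max|bag| − 1 = 2, and hence tw(G) ≤ 2.

Yes; width 2.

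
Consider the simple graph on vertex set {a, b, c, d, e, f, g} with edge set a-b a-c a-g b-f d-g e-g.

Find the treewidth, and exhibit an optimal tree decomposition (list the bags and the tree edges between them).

Treewidth 1.
One optimal decomposition is:
Bags: B1 = {e, g}  B2 = {a, g}  B3 = {a, b}  B4 = {a, c}  B5 = {d, g}  B6 = {b, f}
Tree: B1–B2, B2–B3, B3–B4, B2–B5, B3–B6

Each bag holds 2 vertices, so the decomposition has width 1, which upper-bounds the treewidth. Any graph with an edge has treewidth ≥ 1, and G has the edge e–g. Hence tw(G) = 1 exactly.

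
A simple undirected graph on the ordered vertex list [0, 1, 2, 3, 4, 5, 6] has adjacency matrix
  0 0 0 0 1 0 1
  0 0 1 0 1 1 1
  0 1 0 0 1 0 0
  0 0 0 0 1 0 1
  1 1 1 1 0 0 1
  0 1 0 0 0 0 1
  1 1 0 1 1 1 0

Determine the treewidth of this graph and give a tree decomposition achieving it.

Treewidth 2.
Bags: B1 = {1, 4, 6}  B2 = {0, 4, 6}  B3 = {3, 4, 6}  B4 = {1, 2, 4}  B5 = {1, 5, 6}
Tree: B1–B2, B1–B3, B1–B4, B1–B5

Each bag holds 3 vertices, so the decomposition has width 2, which upper-bounds the treewidth. On the other hand G contains the 3-clique {1, 2, 4}. A clique must lie in a single bag of any decomposition, so no decomposition can have width below 2. Hence tw(G) = 2 exactly.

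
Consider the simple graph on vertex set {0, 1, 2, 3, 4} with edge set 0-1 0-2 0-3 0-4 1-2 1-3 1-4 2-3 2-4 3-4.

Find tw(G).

A width-4 tree decomposition is:
Bags: B1 = {0, 1, 2, 3, 4}
Tree: (single bag)
A single bag containing all 5 vertices is trivially a valid decomposition of width 4. Conversely, {0, 1, 2, 3, 4} is a clique of size 5, and the vertices of any clique must share a bag in every tree decomposition; so some bag has ≥ 5 vertices and tw(G) ≥ 4. Hence tw(G) = 4 exactly.

4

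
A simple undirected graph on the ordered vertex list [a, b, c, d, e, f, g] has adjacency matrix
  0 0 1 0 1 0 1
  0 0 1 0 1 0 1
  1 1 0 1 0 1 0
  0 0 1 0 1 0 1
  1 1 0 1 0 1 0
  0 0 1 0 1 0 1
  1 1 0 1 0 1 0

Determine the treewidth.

A width-3 tree decomposition is:
Bags: B1 = {b, c, e, g}  B2 = {c, d, e, g}  B3 = {a, c, e, g}  B4 = {c, e, f, g}
Tree: B1–B2, B2–B3, B3–B4
The largest bag has 4 vertices, giving width 3; this decomposition certifies tw(G) ≤ 3. For the lower bound: the 4 vertex sets {b,c}, {d,g}, {e}, {a} are disjoint, each induces a connected subgraph, and every pair is joined by at least one edge of G. Contracting each set to a single vertex therefore yields K_{4} as a minor, and since treewidth is minor-monotone, tw(G) ≥ tw(K_{4}) = 3. The upper and lower bounds meet at 3, so that is the treewidth.

3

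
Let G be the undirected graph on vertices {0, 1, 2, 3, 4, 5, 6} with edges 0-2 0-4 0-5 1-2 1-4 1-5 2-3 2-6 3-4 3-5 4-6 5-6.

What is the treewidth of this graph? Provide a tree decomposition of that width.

Treewidth 3.
One optimal decomposition is:
Bags: B1 = {0, 2, 4, 5}  B2 = {2, 4, 5, 6}  B3 = {2, 3, 4, 5}  B4 = {1, 2, 4, 5}
Tree: B1–B2, B2–B3, B3–B4

The largest bag has 4 vertices, giving width 3; this decomposition certifies tw(G) ≤ 3. For the lower bound: the 4 vertex sets {0,4}, {2,6}, {5}, {3} are disjoint, each induces a connected subgraph, and every pair is joined by at least one edge of G. Contracting each set to a single vertex therefore yields K_{4} as a minor, and since treewidth is minor-monotone, tw(G) ≥ tw(K_{4}) = 3. Hence tw(G) = 3 exactly.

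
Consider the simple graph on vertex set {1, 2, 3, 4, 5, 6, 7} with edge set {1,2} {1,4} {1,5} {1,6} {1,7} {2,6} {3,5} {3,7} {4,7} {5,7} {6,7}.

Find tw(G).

2

A width-2 tree decomposition is:
Bags: B1 = {1, 5, 7}  B2 = {1, 6, 7}  B3 = {1, 4, 7}  B4 = {1, 2, 6}  B5 = {3, 5, 7}
Tree: B1–B2, B1–B3, B2–B4, B1–B5
Each bag holds 3 vertices, so the decomposition has width 2, which upper-bounds the treewidth. Conversely, {1, 2, 6} is a clique of size 3, and the vertices of any clique must share a bag in every tree decomposition; so some bag has ≥ 3 vertices and tw(G) ≥ 2. Hence tw(G) = 2 exactly.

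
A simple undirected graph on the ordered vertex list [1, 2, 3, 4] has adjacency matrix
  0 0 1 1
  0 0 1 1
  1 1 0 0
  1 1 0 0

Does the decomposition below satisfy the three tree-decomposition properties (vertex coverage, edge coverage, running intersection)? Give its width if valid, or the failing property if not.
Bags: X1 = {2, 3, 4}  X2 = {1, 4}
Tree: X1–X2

A tree decomposition must satisfy three properties: every vertex lies in some bag; for every edge, both endpoints lie together in some bag; and for every vertex, the bags containing it form a connected subtree. Here edge (3,1) lies in no bag, so the decomposition is invalid.

No — edge (3,1) lies in no bag.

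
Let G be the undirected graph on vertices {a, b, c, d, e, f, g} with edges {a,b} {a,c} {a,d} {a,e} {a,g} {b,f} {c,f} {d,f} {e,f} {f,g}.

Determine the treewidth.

2

A width-2 tree decomposition is:
Bags: B1 = {a, e, f}  B2 = {a, f, g}  B3 = {a, d, f}  B4 = {a, b, f}  B5 = {a, c, f}
Tree: B1–B2, B2–B3, B3–B4, B4–B5
The largest bag has 3 vertices, giving width 2; this decomposition certifies tw(G) ≤ 2. The edges f–e–a–g–f form a cycle, so G is not a tree and its treewidth is at least 2. Therefore the treewidth is 2.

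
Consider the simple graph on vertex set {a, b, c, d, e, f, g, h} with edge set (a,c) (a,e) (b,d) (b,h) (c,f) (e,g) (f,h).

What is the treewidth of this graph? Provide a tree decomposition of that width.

Treewidth 1.
Bags: B1 = {e, g}  B2 = {a, e}  B3 = {a, c}  B4 = {c, f}  B5 = {f, h}  B6 = {b, h}  B7 = {b, d}
Tree: B1–B2, B2–B3, B3–B4, B4–B5, B5–B6, B6–B7

Each bag holds 2 vertices, so the decomposition has width 1, which upper-bounds the treewidth. Since G has at least one edge (e.g. g–e), it is not an edgeless graph, so tw(G) ≥ 1. Combining the bounds, tw(G) = 1.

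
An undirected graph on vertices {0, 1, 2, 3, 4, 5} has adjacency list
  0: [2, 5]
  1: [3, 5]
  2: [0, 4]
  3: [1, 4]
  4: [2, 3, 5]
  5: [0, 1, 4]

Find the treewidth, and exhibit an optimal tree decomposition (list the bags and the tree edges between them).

Treewidth 2.
One optimal decomposition is:
Bags: B1 = {0, 2, 5}  B2 = {2, 4, 5}  B3 = {1, 4, 5}  B4 = {1, 3, 4}
Tree: B1–B2, B2–B3, B3–B4

Each bag holds 3 vertices, so the decomposition has width 2, which upper-bounds the treewidth. For the lower bound, G contains the cycle 0–2–4–5–0, so G is not a forest; only forests have treewidth ≤ 1, hence tw(G) ≥ 2. Therefore the treewidth is 2.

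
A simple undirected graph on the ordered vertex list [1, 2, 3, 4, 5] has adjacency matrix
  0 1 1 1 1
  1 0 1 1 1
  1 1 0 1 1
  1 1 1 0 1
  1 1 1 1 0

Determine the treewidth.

4

A width-4 tree decomposition is:
Bags: B1 = {1, 2, 3, 4, 5}
Tree: (single bag)
With just one bag of size 5, the width is 5 − 1 = 4, so tw(G) ≤ 4. On the other hand G contains the 5-clique {1, 2, 3, 4, 5}. A clique must lie in a single bag of any decomposition, so no decomposition can have width below 4. The upper and lower bounds meet at 4, so that is the treewidth.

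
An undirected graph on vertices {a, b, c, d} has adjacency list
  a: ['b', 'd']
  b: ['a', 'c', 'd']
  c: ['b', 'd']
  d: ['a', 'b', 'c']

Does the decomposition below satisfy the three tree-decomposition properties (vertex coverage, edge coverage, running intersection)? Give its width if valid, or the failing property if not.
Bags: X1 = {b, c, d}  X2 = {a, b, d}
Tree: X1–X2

Yes; width 2.

Vertex coverage: the bags together contain {a, b, c, d}, the full vertex set. Edge coverage: each edge of G has both endpoints in at least one bag. Running intersection: for every vertex, the bags containing it form a connected subtree. All three properties hold, so this is a valid tree decomposition of width max|bag| − 1 = 2, and hence tw(G) ≤ 2.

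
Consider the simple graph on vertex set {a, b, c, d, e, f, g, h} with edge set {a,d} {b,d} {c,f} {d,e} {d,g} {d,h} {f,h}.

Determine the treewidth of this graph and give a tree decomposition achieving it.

Treewidth 1.
One such decomposition:
Bags: B1 = {b, d}  B2 = {d, h}  B3 = {d, e}  B4 = {a, d}  B5 = {f, h}  B6 = {d, g}  B7 = {c, f}
Tree: B1–B2, B1–B3, B2–B4, B2–B5, B2–B6, B5–B7

Each bag holds 2 vertices, so the decomposition has width 1, which upper-bounds the treewidth. G has an edge, so its treewidth is at least 1. Combining the bounds, tw(G) = 1.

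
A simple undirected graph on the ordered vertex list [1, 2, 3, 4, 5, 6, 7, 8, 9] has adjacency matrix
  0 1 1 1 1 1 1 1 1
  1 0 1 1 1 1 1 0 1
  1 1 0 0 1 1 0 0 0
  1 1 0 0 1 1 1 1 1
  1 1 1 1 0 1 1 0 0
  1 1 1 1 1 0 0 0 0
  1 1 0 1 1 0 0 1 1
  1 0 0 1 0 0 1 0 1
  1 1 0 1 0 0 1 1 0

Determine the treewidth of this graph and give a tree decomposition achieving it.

The largest bag has 5 vertices, giving width 4; this decomposition certifies tw(G) ≤ 4. For the lower bound, the 5 vertices {1, 4, 7, 8, 9} are pairwise adjacent, and any tree decomposition puts a clique entirely inside one bag — forcing width ≥ 4. Combining the bounds, tw(G) = 4.

Treewidth 4.
One such decomposition:
Bags: B1 = {1, 2, 4, 7, 9}  B2 = {1, 2, 4, 5, 7}  B3 = {1, 2, 4, 5, 6}  B4 = {1, 4, 7, 8, 9}  B5 = {1, 2, 3, 5, 6}
Tree: B1–B2, B2–B3, B1–B4, B3–B5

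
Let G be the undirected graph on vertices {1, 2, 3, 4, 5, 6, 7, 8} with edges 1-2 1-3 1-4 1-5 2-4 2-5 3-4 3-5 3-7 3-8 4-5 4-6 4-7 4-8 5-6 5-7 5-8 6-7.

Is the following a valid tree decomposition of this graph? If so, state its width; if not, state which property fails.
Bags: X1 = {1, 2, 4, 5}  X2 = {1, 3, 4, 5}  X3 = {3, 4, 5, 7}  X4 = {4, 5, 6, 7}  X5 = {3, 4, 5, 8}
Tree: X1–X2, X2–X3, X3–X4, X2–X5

Yes; width 3.

Checking the three conditions: (i) the bags cover all of {1, 2, 3, 4, 5, 6, 7, 8}; (ii) for each edge, some bag contains both endpoints; (iii) the bags containing any fixed vertex form a subtree. All hold, so the decomposition is valid with width 4 − 1 = 3.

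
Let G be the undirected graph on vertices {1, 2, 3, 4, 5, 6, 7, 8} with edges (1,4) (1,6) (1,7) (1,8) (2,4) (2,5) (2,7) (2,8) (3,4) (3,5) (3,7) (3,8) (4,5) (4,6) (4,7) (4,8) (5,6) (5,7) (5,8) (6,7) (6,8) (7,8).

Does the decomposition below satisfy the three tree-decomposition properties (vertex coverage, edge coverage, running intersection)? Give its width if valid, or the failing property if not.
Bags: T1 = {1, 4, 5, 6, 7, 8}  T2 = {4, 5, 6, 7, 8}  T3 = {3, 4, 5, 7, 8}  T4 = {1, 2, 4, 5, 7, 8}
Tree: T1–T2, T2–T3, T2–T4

A tree decomposition must satisfy three properties: every vertex lies in some bag; for every edge, both endpoints lie together in some bag; and for every vertex, the bags containing it form a connected subtree. Here bags containing vertex 1 are not connected in the tree, so the decomposition is invalid.

No — bags containing vertex 1 are not connected in the tree.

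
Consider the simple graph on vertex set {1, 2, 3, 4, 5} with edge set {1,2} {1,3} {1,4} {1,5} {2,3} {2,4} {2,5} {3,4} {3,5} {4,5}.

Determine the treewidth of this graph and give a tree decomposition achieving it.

A single bag containing all 5 vertices is trivially a valid decomposition of width 4. On the other hand G contains the 5-clique {1, 2, 3, 4, 5}. A clique must lie in a single bag of any decomposition, so no decomposition can have width below 4. Therefore the treewidth is 4.

Treewidth 4.
Bags: B1 = {1, 2, 3, 4, 5}
Tree: (single bag)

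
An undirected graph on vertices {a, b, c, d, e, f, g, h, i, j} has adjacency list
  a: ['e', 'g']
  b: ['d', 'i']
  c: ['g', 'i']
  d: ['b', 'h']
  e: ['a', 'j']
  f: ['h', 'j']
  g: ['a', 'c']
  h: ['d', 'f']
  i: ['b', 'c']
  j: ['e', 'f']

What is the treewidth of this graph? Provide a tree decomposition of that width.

Treewidth 2.
One such decomposition:
Bags: B1 = {a, c, g}  B2 = {a, c, e}  B3 = {c, e, j}  B4 = {c, f, j}  B5 = {c, f, h}  B6 = {c, d, h}  B7 = {b, c, d}  B8 = {b, c, i}
Tree: B1–B2, B2–B3, B3–B4, B4–B5, B5–B6, B6–B7, B7–B8

The largest bag has 3 vertices, giving width 2; this decomposition certifies tw(G) ≤ 2. Since c–g–a–e–j–f–h–d–b–i–c is a cycle in G, G is not acyclic. Forests are exactly the graphs of treewidth ≤ 1, so tw(G) ≥ 2. Combining the bounds, tw(G) = 2.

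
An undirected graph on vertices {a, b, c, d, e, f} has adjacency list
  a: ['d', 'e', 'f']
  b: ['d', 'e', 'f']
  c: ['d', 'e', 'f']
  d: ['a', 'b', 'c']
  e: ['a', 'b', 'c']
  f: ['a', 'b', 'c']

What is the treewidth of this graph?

3

A width-3 tree decomposition is:
Bags: B1 = {c, d, e, f}  B2 = {b, d, e, f}  B3 = {a, d, e, f}
Tree: B1–B2, B2–B3
Each bag holds 4 vertices, so the decomposition has width 3, which upper-bounds the treewidth. For the lower bound: the 4 vertex sets {c,d}, {b,f}, {e}, {a} are disjoint, each induces a connected subgraph, and every pair is joined by at least one edge of G. Contracting each set to a single vertex therefore yields K_{4} as a minor, and since treewidth is minor-monotone, tw(G) ≥ tw(K_{4}) = 3. Combining the bounds, tw(G) = 3.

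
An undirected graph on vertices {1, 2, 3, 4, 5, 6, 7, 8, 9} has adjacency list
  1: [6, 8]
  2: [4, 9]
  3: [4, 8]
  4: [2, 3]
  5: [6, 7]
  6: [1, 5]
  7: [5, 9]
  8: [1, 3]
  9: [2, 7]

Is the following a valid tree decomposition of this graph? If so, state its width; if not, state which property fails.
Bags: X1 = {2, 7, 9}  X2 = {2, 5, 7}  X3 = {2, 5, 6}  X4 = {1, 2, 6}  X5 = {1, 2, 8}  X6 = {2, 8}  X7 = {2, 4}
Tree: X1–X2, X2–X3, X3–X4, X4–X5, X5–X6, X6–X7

A tree decomposition must satisfy three properties: every vertex lies in some bag; for every edge, both endpoints lie together in some bag; and for every vertex, the bags containing it form a connected subtree. Here vertex 3 appears in no bag, so the decomposition is invalid.

No — vertex 3 appears in no bag.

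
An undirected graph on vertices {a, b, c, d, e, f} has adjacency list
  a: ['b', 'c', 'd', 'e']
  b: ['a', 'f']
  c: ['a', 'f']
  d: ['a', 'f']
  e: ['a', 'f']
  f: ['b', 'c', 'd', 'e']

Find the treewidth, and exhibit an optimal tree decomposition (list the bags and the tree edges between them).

Each bag holds 3 vertices, so the decomposition has width 2, which upper-bounds the treewidth. The edges b–f–d–a–b form a cycle, so G is not a tree and its treewidth is at least 2. Therefore the treewidth is 2.

Treewidth 2.
One such decomposition:
Bags: B1 = {a, b, f}  B2 = {a, d, f}  B3 = {a, e, f}  B4 = {a, c, f}
Tree: B1–B2, B2–B3, B3–B4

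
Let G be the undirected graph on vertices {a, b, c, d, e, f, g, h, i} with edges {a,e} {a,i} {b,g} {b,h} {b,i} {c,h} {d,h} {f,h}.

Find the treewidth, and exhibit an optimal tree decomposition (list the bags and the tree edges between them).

The largest bag has 2 vertices, giving width 1; this decomposition certifies tw(G) ≤ 1. Any graph with an edge has treewidth ≥ 1, and G has the edge h–b. Combining the bounds, tw(G) = 1.

Treewidth 1.
One such decomposition:
Bags: B1 = {b, h}  B2 = {b, i}  B3 = {a, i}  B4 = {b, g}  B5 = {a, e}  B6 = {f, h}  B7 = {d, h}  B8 = {c, h}
Tree: B1–B2, B2–B3, B2–B4, B3–B5, B1–B6, B1–B7, B7–B8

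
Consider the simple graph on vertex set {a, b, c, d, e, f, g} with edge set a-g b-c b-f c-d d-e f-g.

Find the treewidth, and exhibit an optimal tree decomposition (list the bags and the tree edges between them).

Every bag has size at most 2, so the width is 2 − 1 = 1 and tw(G) ≤ 1. G has an edge, so its treewidth is at least 1. The upper and lower bounds meet at 1, so that is the treewidth.

Treewidth 1.
One such decomposition:
Bags: B1 = {d, e}  B2 = {c, d}  B3 = {b, c}  B4 = {b, f}  B5 = {f, g}  B6 = {a, g}
Tree: B1–B2, B2–B3, B3–B4, B4–B5, B5–B6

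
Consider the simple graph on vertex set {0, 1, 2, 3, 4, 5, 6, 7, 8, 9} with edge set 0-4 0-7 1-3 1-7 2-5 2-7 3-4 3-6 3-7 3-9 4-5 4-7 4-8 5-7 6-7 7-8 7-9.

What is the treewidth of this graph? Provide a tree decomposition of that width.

Each bag holds 3 vertices, so the decomposition has width 2, which upper-bounds the treewidth. Conversely, {0, 4, 7} is a clique of size 3, and the vertices of any clique must share a bag in every tree decomposition; so some bag has ≥ 3 vertices and tw(G) ≥ 2. Therefore the treewidth is 2.

Treewidth 2.
Bags: B1 = {4, 5, 7}  B2 = {2, 5, 7}  B3 = {0, 4, 7}  B4 = {3, 4, 7}  B5 = {1, 3, 7}  B6 = {3, 7, 9}  B7 = {4, 7, 8}  B8 = {3, 6, 7}
Tree: B1–B2, B1–B3, B3–B4, B4–B5, B5–B6, B3–B7, B6–B8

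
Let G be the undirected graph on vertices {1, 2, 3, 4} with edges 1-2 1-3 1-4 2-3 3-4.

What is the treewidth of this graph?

2

A width-2 tree decomposition is:
Bags: B1 = {1, 3, 4}  B2 = {1, 2, 3}
Tree: B1–B2
The largest bag has 3 vertices, giving width 2; this decomposition certifies tw(G) ≤ 2. For the lower bound, the 3 vertices {1, 2, 3} are pairwise adjacent, and any tree decomposition puts a clique entirely inside one bag — forcing width ≥ 2. Therefore the treewidth is 2.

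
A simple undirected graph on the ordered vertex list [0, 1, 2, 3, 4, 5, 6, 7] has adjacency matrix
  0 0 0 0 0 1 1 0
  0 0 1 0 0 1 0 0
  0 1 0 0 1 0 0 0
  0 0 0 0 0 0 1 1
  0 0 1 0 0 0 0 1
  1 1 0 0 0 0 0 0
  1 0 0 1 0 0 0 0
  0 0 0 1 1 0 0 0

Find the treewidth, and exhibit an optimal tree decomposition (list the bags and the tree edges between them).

Treewidth 2.
One such decomposition:
Bags: B1 = {0, 3, 6}  B2 = {0, 3, 7}  B3 = {0, 4, 7}  B4 = {0, 2, 4}  B5 = {0, 1, 2}  B6 = {0, 1, 5}
Tree: B1–B2, B2–B3, B3–B4, B4–B5, B5–B6

Each bag holds 3 vertices, so the decomposition has width 2, which upper-bounds the treewidth. Since 0–6–3–7–4–2–1–5–0 is a cycle in G, G is not acyclic. Forests are exactly the graphs of treewidth ≤ 1, so tw(G) ≥ 2. Hence tw(G) = 2 exactly.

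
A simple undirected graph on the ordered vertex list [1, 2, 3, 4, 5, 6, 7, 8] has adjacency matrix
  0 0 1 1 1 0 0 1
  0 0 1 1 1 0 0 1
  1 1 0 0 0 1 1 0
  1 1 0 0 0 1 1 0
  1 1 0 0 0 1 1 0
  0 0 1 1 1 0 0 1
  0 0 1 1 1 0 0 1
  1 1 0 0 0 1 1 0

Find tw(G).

4

A width-4 tree decomposition is:
Bags: B1 = {1, 2, 6, 7, 8}  B2 = {1, 2, 5, 6, 7}  B3 = {1, 2, 4, 6, 7}  B4 = {1, 2, 3, 6, 7}
Tree: B1–B2, B2–B3, B3–B4
Every bag has size at most 5, so the width is 5 − 1 = 4 and tw(G) ≤ 4. For the lower bound: the 5 vertex sets {2,8}, {5,7}, {1,4}, {6}, {3} are disjoint, each induces a connected subgraph, and every pair is joined by at least one edge of G. Contracting each set to a single vertex therefore yields K_{5} as a minor, and since treewidth is minor-monotone, tw(G) ≥ tw(K_{5}) = 4. Combining the bounds, tw(G) = 4.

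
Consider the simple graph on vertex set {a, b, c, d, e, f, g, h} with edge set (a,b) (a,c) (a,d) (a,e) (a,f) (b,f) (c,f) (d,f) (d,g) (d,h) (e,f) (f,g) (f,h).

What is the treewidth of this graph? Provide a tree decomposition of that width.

Treewidth 2.
One such decomposition:
Bags: B1 = {a, d, f}  B2 = {a, b, f}  B3 = {a, c, f}  B4 = {d, f, h}  B5 = {d, f, g}  B6 = {a, e, f}
Tree: B1–B2, B2–B3, B1–B4, B1–B5, B3–B6

The largest bag has 3 vertices, giving width 2; this decomposition certifies tw(G) ≤ 2. Conversely, {d, f, g} is a clique of size 3, and the vertices of any clique must share a bag in every tree decomposition; so some bag has ≥ 3 vertices and tw(G) ≥ 2. The upper and lower bounds meet at 2, so that is the treewidth.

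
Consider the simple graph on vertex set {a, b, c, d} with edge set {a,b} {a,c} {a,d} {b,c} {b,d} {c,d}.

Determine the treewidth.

3

A width-3 tree decomposition is:
Bags: B1 = {a, b, c, d}
Tree: (single bag)
A single bag containing all 4 vertices is trivially a valid decomposition of width 3. Conversely, {a, b, c, d} is a clique of size 4, and the vertices of any clique must share a bag in every tree decomposition; so some bag has ≥ 4 vertices and tw(G) ≥ 3. Hence tw(G) = 3 exactly.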